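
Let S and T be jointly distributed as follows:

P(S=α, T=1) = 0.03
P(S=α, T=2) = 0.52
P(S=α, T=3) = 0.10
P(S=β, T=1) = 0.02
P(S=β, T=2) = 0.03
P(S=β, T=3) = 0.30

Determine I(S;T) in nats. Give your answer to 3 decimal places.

Marginals: p(S) = (0.6500, 0.3500), p(T) = (0.0500, 0.5500, 0.4000).
I(S;T) = H(S) + H(T) − H(S,T).
H(S) = 0.6474, H(T) = 0.8451, H(S,T) = 1.2201.
I(S;T) = 0.6474 + 0.8451 − 1.2201 = 0.272 nats.

0.272 nats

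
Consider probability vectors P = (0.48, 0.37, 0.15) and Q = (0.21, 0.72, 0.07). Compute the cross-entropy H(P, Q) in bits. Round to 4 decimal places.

1.8316 bits

H(P,Q) = −Σ p·log₂ q.
  −0.48·log₂(0.21) = 1.08074
  −0.37·log₂(0.72) = 0.17535
  −0.15·log₂(0.07) = 0.57548
H(P,Q) = 1.8316 bits.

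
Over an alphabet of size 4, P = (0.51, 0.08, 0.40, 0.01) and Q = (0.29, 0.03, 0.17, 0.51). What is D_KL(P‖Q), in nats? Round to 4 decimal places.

0.6693 nats

D(P‖Q) = Σ p·ln(p/q).
  0.51·ln(0.51/0.29) = 0.28791
  0.08·ln(0.08/0.03) = 0.07847
  0.40·ln(0.40/0.17) = 0.34227
  0.01·ln(0.01/0.51) = -0.03932
D(P‖Q) = 0.6693 nats.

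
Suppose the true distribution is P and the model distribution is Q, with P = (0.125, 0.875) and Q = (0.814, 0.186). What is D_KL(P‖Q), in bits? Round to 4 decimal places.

D(P‖Q) = Σ p·log₂(p/q).
  0.125·log₂(0.125/0.814) = -0.33789
  0.875·log₂(0.875/0.186) = 1.95473
D(P‖Q) = 1.6168 bits.

1.6168 bits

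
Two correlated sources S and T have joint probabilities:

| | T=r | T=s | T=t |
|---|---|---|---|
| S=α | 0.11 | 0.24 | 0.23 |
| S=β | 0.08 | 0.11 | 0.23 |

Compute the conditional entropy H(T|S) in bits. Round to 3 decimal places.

1.480 bits

Chain rule: H(T|S) = H(S,T) − H(S).
Marginals: p(S) = (0.5800, 0.4200), p(T) = (0.1900, 0.3500, 0.4600).
H(S,T) = 2.4616 bits; H(S) = 0.9815 bits.
H(T|S) = 2.4616 − 0.9815 = 1.480 bits.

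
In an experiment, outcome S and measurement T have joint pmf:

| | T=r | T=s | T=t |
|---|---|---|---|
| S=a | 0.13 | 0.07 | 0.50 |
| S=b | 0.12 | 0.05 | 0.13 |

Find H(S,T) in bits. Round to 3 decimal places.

H(S,T) = −Σ p(x,y)·log₂ p(x,y) over all 6 cells.
  cell (a,r): −0.13·log₂0.13 = 0.3826
  cell (a,s): −0.07·log₂0.07 = 0.2686
  cell (a,t): −0.50·log₂0.50 = 0.5000
  cell (b,r): −0.12·log₂0.12 = 0.3671
  cell (b,s): −0.05·log₂0.05 = 0.2161
  cell (b,t): −0.13·log₂0.13 = 0.3826
Sum = 2.117 bits.

2.117 bits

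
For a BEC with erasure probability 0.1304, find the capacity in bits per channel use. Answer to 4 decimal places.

0.8696 bits

Binary erasure channel: capacity C = 1 − ε.
C = 1 − 0.1304 = 0.8696 bits per channel use.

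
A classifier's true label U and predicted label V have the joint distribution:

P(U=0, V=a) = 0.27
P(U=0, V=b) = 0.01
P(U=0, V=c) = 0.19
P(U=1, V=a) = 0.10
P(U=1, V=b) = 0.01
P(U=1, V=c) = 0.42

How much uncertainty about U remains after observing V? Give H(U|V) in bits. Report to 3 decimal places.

Marginals: p(U) = (0.4700, 0.5300), p(V) = (0.3700, 0.0200, 0.6100).
H(U|V) = Σ p(V) · H(U|V=·).
  V=a: p=0.3700, H(U|V=a) = 0.8419
  V=b: p=0.0200, H(U|V=b) = 1.0000
  V=c: p=0.6100, H(U|V=c) = 0.8949
Weighted sum = 0.877 bits.

0.877 bits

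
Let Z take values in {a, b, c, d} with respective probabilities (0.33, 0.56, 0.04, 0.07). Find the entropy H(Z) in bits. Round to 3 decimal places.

1.451 bits

H(Z) = −Σ p·log₂ p.
  −(0.33)·log₂(0.33) = 0.5278
  −(0.56)·log₂(0.56) = 0.4684
  −(0.04)·log₂(0.04) = 0.1858
  −(0.07)·log₂(0.07) = 0.2686
Sum: 0.5278 + 0.4684 + 0.1858 + 0.2686 = 1.451 bits.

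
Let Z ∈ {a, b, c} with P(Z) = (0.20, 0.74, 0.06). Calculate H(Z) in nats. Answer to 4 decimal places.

H(Z) = −Σ p·ln p.
  −(0.20)·ln(0.20) = 0.32189
  −(0.74)·ln(0.74) = 0.22282
  −(0.06)·ln(0.06) = 0.16880
Sum: 0.32189 + 0.22282 + 0.16880 = 0.7135 nats.

0.7135 nats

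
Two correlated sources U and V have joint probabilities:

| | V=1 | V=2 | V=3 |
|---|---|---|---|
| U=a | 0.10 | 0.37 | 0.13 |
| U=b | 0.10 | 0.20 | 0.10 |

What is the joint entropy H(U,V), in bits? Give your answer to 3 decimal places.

H(U,V) = −Σ p(x,y)·log₂ p(x,y) over all 6 cells.
  cell (a,1): −0.10·log₂0.10 = 0.3322
  cell (a,2): −0.37·log₂0.37 = 0.5307
  cell (a,3): −0.13·log₂0.13 = 0.3826
  cell (b,1): −0.10·log₂0.10 = 0.3322
  cell (b,2): −0.20·log₂0.20 = 0.4644
  cell (b,3): −0.10·log₂0.10 = 0.3322
Sum = 2.374 bits.

2.374 bits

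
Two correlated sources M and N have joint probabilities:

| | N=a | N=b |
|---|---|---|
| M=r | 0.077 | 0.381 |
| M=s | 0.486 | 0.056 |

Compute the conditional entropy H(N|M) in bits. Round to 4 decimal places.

0.5591 bits

Marginals: p(M) = (0.4580, 0.5420), p(N) = (0.5630, 0.4370).
H(N|M) = Σ p(M) · H(N|M=·).
  M=r: p=0.4580, H(N|M=r) = 0.6534
  M=s: p=0.5420, H(N|M=s) = 0.4794
Weighted sum = 0.5591 bits.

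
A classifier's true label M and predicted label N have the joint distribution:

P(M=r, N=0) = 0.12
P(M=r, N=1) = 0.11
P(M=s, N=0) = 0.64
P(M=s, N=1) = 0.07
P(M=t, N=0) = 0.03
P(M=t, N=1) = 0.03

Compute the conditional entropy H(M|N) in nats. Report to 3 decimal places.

Chain rule: H(M|N) = H(M,N) − H(N).
Marginals: p(M) = (0.2300, 0.7100, 0.0600), p(N) = (0.7900, 0.2100).
H(M,N) = 1.1794 nats; H(N) = 0.5140 nats.
H(M|N) = 1.1794 − 0.5140 = 0.665 nats.

0.665 nats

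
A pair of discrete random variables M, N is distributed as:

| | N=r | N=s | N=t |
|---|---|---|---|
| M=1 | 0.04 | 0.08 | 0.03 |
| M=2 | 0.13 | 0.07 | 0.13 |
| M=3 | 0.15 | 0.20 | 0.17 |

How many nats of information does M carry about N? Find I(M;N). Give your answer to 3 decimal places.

0.028 nats

Marginals: p(M) = (0.1500, 0.3300, 0.5200), p(N) = (0.3200, 0.3500, 0.3300).
I(M;N) = Σ p(x,y)·ln[p(x,y)/(p(x)p(y))].
  (1,r): 0.04·ln(0.8333) = -0.0073
  (1,s): 0.08·ln(1.5238) = 0.0337
  (1,t): 0.03·ln(0.6061) = -0.0150
  (2,r): 0.13·ln(1.2311) = 0.0270
  (2,s): 0.07·ln(0.6061) = -0.0351
  (2,t): 0.13·ln(1.1938) = 0.0230
  (3,r): 0.15·ln(0.9014) = -0.0156
  (3,s): 0.20·ln(1.0989) = 0.0189
  (3,t): 0.17·ln(0.9907) = -0.0016
Sum = 0.028 nats.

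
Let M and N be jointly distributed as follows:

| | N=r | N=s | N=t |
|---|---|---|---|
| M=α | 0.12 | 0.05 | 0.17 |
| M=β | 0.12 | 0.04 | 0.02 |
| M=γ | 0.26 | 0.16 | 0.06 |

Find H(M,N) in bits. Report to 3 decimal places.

H(M,N) = −Σ p(x,y)·log₂ p(x,y) over all 9 cells.
  cell (α,r): −0.12·log₂0.12 = 0.3671
  cell (α,s): −0.05·log₂0.05 = 0.2161
  cell (α,t): −0.17·log₂0.17 = 0.4346
  cell (β,r): −0.12·log₂0.12 = 0.3671
  cell (β,s): −0.04·log₂0.04 = 0.1858
  cell (β,t): −0.02·log₂0.02 = 0.1129
  cell (γ,r): −0.26·log₂0.26 = 0.5053
  cell (γ,s): −0.16·log₂0.16 = 0.4230
  cell (γ,t): −0.06·log₂0.06 = 0.2435
Sum = 2.855 bits.

2.855 bits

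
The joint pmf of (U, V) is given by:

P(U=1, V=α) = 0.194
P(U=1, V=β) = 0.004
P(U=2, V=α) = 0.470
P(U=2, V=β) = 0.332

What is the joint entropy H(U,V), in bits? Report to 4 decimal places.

H(U,V) = −Σ p(x,y)·log₂ p(x,y) over all 4 cells.
  cell (1,α): −0.194·log₂0.194 = 0.45898
  cell (1,β): −0.004·log₂0.004 = 0.03186
  cell (2,α): −0.470·log₂0.470 = 0.51196
  cell (2,β): −0.332·log₂0.332 = 0.52813
Sum = 1.5309 bits.

1.5309 bits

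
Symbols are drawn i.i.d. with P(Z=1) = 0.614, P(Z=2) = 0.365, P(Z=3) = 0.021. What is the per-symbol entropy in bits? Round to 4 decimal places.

H(Z) = −Σ p·log₂ p.
  −(0.614)·log₂(0.614) = 0.43207
  −(0.365)·log₂(0.365) = 0.53072
  −(0.021)·log₂(0.021) = 0.11704
Sum: 0.43207 + 0.53072 + 0.11704 = 1.0798 bits.

1.0798 bits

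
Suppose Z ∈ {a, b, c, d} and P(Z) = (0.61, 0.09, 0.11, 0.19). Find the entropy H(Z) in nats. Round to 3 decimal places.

H(Z) = −Σ p·ln p.
  −(0.61)·ln(0.61) = 0.3015
  −(0.09)·ln(0.09) = 0.2167
  −(0.11)·ln(0.11) = 0.2428
  −(0.19)·ln(0.19) = 0.3155
Sum: 0.3015 + 0.2167 + 0.2428 + 0.3155 = 1.077 nats.

1.077 nats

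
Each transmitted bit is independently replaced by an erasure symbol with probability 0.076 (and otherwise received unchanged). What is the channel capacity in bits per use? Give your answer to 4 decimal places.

0.9240 bits

Binary erasure channel: capacity C = 1 − ε.
C = 1 − 0.076 = 0.9240 bits per channel use.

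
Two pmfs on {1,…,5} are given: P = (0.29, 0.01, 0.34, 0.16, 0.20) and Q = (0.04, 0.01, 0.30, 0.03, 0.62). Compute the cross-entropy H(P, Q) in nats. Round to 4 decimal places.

H(P,Q) = −Σ p·ln q.
  −0.29·ln(0.04) = 0.93347
  −0.01·ln(0.01) = 0.04605
  −0.34·ln(0.30) = 0.40935
  −0.16·ln(0.03) = 0.56105
  −0.20·ln(0.62) = 0.09561
H(P,Q) = 2.0455 nats.

2.0455 nats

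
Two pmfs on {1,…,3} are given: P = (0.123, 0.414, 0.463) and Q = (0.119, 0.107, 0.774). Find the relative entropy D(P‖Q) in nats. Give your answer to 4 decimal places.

0.3263 nats

D(P‖Q) = Σ p·ln(p/q).
  0.123·ln(0.123/0.119) = 0.00407
  0.414·ln(0.414/0.107) = 0.56016
  0.463·ln(0.463/0.774) = -0.23791
D(P‖Q) = 0.3263 nats.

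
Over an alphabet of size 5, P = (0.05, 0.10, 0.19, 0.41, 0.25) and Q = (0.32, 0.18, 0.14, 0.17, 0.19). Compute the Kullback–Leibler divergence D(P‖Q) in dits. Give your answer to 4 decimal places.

0.1459 dits

D(P‖Q) = Σ p·log₁₀(p/q).
  0.05·log₁₀(0.05/0.32) = -0.04031
  0.10·log₁₀(0.10/0.18) = -0.02553
  0.19·log₁₀(0.19/0.14) = 0.02520
  0.41·log₁₀(0.41/0.17) = 0.15676
  0.25·log₁₀(0.25/0.19) = 0.02980
D(P‖Q) = 0.1459 dits.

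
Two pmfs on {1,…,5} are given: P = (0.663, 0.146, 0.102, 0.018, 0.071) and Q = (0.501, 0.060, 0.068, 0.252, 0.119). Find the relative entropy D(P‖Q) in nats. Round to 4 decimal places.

D(P‖Q) = Σ p·ln(p/q).
  0.663·ln(0.663/0.501) = 0.18575
  0.146·ln(0.146/0.060) = 0.12983
  0.102·ln(0.102/0.068) = 0.04136
  0.018·ln(0.018/0.252) = -0.04750
  0.071·ln(0.071/0.119) = -0.03667
D(P‖Q) = 0.2728 nats.

0.2728 nats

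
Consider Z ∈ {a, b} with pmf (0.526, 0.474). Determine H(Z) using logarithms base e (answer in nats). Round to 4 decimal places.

0.6918 nats

H(Z) = −Σ p·ln p.
  −(0.526)·ln(0.526) = 0.33793
  −(0.474)·ln(0.474) = 0.35386
Sum: 0.33793 + 0.35386 = 0.6918 nats.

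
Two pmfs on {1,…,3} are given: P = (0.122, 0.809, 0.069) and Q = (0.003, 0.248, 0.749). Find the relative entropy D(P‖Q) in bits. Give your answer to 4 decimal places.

D(P‖Q) = Σ p·log₂(p/q).
  0.122·log₂(0.122/0.003) = 0.65218
  0.809·log₂(0.809/0.248) = 1.37999
  0.069·log₂(0.069/0.749) = -0.23738
D(P‖Q) = 1.7948 bits.

1.7948 bits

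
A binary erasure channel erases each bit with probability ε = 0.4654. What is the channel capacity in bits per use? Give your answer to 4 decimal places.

Binary erasure channel: capacity C = 1 − ε.
C = 1 − 0.4654 = 0.5346 bits per channel use.

0.5346 bits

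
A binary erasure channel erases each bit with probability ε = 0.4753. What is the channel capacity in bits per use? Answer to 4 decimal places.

0.5247 bits

Binary erasure channel: capacity C = 1 − ε.
C = 1 − 0.4753 = 0.5247 bits per channel use.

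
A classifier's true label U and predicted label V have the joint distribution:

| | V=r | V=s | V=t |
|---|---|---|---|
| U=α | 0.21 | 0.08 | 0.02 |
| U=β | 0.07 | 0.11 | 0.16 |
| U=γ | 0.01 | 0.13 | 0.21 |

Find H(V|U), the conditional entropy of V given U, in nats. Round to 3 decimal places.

Marginals: p(U) = (0.3100, 0.3400, 0.3500), p(V) = (0.2900, 0.3200, 0.3900).
H(V|U) = Σ p(U) · H(V|U=·).
  U=α: p=0.3100, H(V|U=α) = 0.7902
  U=β: p=0.3400, H(V|U=β) = 1.0452
  U=γ: p=0.3500, H(V|U=γ) = 0.7759
Weighted sum = 0.872 nats.

0.872 nats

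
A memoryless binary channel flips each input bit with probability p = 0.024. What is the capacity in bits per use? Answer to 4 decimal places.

Binary symmetric channel: C = 1 − h₂(ε) where h₂ is the binary entropy function.
h₂(0.024) = −0.024·log₂0.024 − 0.976·log₂0.976 = 0.1633.
C = 1 − 0.1633 = 0.8367 bits per channel use.

0.8367 bits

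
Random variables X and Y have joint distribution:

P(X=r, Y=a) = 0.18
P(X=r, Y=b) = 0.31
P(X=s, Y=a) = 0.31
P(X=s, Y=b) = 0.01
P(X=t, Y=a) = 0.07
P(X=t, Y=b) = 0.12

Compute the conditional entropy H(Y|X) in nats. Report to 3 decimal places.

Chain rule: H(Y|X) = H(X,Y) − H(X).
Marginals: p(X) = (0.4900, 0.3200, 0.1900), p(Y) = (0.5600, 0.4400).
H(X,Y) = 1.5214 nats; H(X) = 1.0297 nats.
H(Y|X) = 1.5214 − 1.0297 = 0.492 nats.

0.492 nats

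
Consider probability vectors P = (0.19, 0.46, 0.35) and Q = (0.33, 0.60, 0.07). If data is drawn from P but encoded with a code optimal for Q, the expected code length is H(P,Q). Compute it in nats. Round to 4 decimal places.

H(P,Q) = −Σ p·ln q.
  −0.19·ln(0.33) = 0.21065
  −0.46·ln(0.60) = 0.23498
  −0.35·ln(0.07) = 0.93074
H(P,Q) = 1.3764 nats.

1.3764 nats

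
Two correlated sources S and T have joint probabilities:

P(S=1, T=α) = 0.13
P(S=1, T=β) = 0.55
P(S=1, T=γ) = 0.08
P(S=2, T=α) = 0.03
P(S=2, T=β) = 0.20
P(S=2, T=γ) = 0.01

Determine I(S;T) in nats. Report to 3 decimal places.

Marginals: p(S) = (0.7600, 0.2400), p(T) = (0.1600, 0.7500, 0.0900).
I(S;T) = Σ p(x,y)·ln[p(x,y)/(p(x)p(y))].
  (1,α): 0.13·ln(1.0691) = 0.0087
  (1,β): 0.55·ln(0.9649) = -0.0196
  (1,γ): 0.08·ln(1.1696) = 0.0125
  (2,α): 0.03·ln(0.7812) = -0.0074
  (2,β): 0.20·ln(1.1111) = 0.0211
  (2,γ): 0.01·ln(0.4630) = -0.0077
Sum = 0.008 nats.

0.008 nats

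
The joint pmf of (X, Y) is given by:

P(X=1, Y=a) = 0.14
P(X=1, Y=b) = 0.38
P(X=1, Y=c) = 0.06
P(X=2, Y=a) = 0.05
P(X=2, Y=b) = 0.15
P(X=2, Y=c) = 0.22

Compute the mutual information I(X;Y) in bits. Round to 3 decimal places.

0.158 bits

Marginals: p(X) = (0.5800, 0.4200), p(Y) = (0.1900, 0.5300, 0.2800).
I(X;Y) = Σ p(x,y)·log₂[p(x,y)/(p(x)p(y))].
  (1,a): 0.14·log₂(1.2704) = 0.0483
  (1,b): 0.38·log₂(1.2362) = 0.1162
  (1,c): 0.06·log₂(0.3695) = -0.0862
  (2,a): 0.05·log₂(0.6266) = -0.0337
  (2,b): 0.15·log₂(0.6739) = -0.0854
  (2,c): 0.22·log₂(1.8707) = 0.1988
Sum = 0.158 bits.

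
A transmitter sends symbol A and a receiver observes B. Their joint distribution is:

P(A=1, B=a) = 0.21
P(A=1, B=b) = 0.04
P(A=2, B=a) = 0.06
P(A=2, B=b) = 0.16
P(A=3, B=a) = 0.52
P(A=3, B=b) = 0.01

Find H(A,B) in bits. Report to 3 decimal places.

H(A,B) = −Σ p(x,y)·log₂ p(x,y) over all 6 cells.
  cell (1,a): −0.21·log₂0.21 = 0.4728
  cell (1,b): −0.04·log₂0.04 = 0.1858
  cell (2,a): −0.06·log₂0.06 = 0.2435
  cell (2,b): −0.16·log₂0.16 = 0.4230
  cell (3,a): −0.52·log₂0.52 = 0.4906
  cell (3,b): −0.01·log₂0.01 = 0.0664
Sum = 1.882 bits.

1.882 bits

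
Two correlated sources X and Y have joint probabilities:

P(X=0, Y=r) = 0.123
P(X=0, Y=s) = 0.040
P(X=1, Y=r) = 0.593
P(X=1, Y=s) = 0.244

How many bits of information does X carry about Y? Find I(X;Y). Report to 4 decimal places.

0.0011 bits

Marginals: p(X) = (0.1630, 0.8370), p(Y) = (0.7160, 0.2840).
I(X;Y) = Σ p(x,y)·log₂[p(x,y)/(p(x)p(y))].
  (0,r): 0.123·log₂(1.0539) = 0.00932
  (0,s): 0.040·log₂(0.8641) = -0.00843
  (1,r): 0.593·log₂(0.9895) = -0.00903
  (1,s): 0.244·log₂(1.0265) = 0.00920
Sum = 0.0011 bits.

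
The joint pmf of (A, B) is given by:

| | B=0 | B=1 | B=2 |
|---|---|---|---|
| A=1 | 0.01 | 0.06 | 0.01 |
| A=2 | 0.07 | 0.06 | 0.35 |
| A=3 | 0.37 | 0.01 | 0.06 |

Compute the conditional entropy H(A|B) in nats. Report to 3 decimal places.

0.577 nats

Chain rule: H(A|B) = H(A,B) − H(B).
Marginals: p(A) = (0.0800, 0.4800, 0.4400), p(B) = (0.4500, 0.1300, 0.4200).
H(A,B) = 1.5660 nats; H(B) = 0.9889 nats.
H(A|B) = 1.5660 − 0.9889 = 0.577 nats.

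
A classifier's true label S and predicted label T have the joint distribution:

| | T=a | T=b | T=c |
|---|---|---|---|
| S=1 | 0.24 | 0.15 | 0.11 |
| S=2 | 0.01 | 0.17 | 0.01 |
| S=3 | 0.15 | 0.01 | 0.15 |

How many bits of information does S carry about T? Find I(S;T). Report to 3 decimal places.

0.336 bits

Marginals: p(S) = (0.5000, 0.1900, 0.3100), p(T) = (0.4000, 0.3300, 0.2700).
I(S;T) = Σ p(x,y)·log₂[p(x,y)/(p(x)p(y))].
  (1,a): 0.24·log₂(1.2000) = 0.0631
  (1,b): 0.15·log₂(0.9091) = -0.0206
  (1,c): 0.11·log₂(0.8148) = -0.0325
  (2,a): 0.01·log₂(0.1316) = -0.0293
  (2,b): 0.17·log₂(2.7113) = 0.2446
  (2,c): 0.01·log₂(0.1949) = -0.0236
  (3,a): 0.15·log₂(1.2097) = 0.0412
  (3,b): 0.01·log₂(0.0978) = -0.0335
  (3,c): 0.15·log₂(1.7921) = 0.1262
Sum = 0.336 bits.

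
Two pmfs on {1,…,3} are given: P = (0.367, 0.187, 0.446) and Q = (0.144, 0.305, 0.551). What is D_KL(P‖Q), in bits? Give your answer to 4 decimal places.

0.2273 bits

D(P‖Q) = Σ p·log₂(p/q).
  0.367·log₂(0.367/0.144) = 0.49534
  0.187·log₂(0.187/0.305) = -0.13198
  0.446·log₂(0.446/0.551) = -0.13603
D(P‖Q) = 0.2273 bits.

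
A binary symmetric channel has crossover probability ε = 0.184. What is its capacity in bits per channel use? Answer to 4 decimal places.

0.3113 bits

Binary symmetric channel: C = 1 − h₂(ε) where h₂ is the binary entropy function.
h₂(0.184) = −0.184·log₂0.184 − 0.816·log₂0.816 = 0.6887.
C = 1 − 0.6887 = 0.3113 bits per channel use.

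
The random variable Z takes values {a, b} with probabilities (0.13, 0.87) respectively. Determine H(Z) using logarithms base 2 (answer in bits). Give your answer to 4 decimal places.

0.5574 bits

H(Z) = −Σ p·log₂ p.
  −(0.13)·log₂(0.13) = 0.38264
  −(0.87)·log₂(0.87) = 0.17479
Sum: 0.38264 + 0.17479 = 0.5574 bits.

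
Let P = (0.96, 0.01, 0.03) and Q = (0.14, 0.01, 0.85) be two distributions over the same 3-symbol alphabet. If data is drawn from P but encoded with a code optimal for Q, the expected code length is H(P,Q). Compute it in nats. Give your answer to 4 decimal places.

H(P,Q) = −Σ p·ln q.
  −0.96·ln(0.14) = 1.88747
  −0.01·ln(0.01) = 0.04605
  −0.03·ln(0.85) = 0.00488
H(P,Q) = 1.9384 nats.

1.9384 nats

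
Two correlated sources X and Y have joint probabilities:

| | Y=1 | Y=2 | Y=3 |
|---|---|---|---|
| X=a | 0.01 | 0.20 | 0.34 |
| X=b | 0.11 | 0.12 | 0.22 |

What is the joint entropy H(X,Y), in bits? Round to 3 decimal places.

2.258 bits

H(X,Y) = −Σ p(x,y)·log₂ p(x,y) over all 6 cells.
  cell (a,1): −0.01·log₂0.01 = 0.0664
  cell (a,2): −0.20·log₂0.20 = 0.4644
  cell (a,3): −0.34·log₂0.34 = 0.5292
  cell (b,1): −0.11·log₂0.11 = 0.3503
  cell (b,2): −0.12·log₂0.12 = 0.3671
  cell (b,3): −0.22·log₂0.22 = 0.4806
Sum = 2.258 bits.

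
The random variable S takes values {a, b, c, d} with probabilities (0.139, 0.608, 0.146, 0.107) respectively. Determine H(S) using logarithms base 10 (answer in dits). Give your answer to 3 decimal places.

H(S) = −Σ p·log₁₀ p.
  −(0.139)·log₁₀(0.139) = 0.1191
  −(0.608)·log₁₀(0.608) = 0.1314
  −(0.146)·log₁₀(0.146) = 0.1220
  −(0.107)·log₁₀(0.107) = 0.1039
Sum: 0.1191 + 0.1314 + 0.1220 + 0.1039 = 0.476 dits.

0.476 dits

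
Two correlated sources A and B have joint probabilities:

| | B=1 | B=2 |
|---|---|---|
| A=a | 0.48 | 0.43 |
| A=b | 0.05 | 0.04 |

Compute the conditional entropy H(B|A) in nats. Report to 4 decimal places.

Marginals: p(A) = (0.9100, 0.0900), p(B) = (0.5300, 0.4700).
H(B|A) = Σ p(A) · H(B|A=·).
  A=a: p=0.9100, H(B|A=a) = 0.6916
  A=b: p=0.0900, H(B|A=b) = 0.6870
Weighted sum = 0.6912 nats.

0.6912 nats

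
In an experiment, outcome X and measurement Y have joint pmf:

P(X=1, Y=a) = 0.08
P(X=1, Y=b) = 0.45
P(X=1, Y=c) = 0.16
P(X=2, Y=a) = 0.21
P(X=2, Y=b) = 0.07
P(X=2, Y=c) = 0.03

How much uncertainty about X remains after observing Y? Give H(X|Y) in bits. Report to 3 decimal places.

Chain rule: H(X|Y) = H(X,Y) − H(Y).
Marginals: p(X) = (0.6900, 0.3100), p(Y) = (0.2900, 0.5200, 0.1900).
H(X,Y) = 2.1261 bits; H(Y) = 1.4637 bits.
H(X|Y) = 2.1261 − 1.4637 = 0.662 bits.

0.662 bits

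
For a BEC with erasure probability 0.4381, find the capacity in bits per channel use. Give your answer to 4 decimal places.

0.5619 bits

Binary erasure channel: capacity C = 1 − ε.
C = 1 − 0.4381 = 0.5619 bits per channel use.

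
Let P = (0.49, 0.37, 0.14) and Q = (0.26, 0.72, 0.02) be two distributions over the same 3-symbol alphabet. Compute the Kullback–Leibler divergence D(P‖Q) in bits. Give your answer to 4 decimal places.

0.4856 bits

D(P‖Q) = Σ p·log₂(p/q).
  0.49·log₂(0.49/0.26) = 0.44799
  0.37·log₂(0.37/0.72) = -0.35537
  0.14·log₂(0.14/0.02) = 0.39303
D(P‖Q) = 0.4856 bits.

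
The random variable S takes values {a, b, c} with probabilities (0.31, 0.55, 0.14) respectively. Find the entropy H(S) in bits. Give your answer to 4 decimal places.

1.3953 bits

H(S) = −Σ p·log₂ p.
  −(0.31)·log₂(0.31) = 0.52379
  −(0.55)·log₂(0.55) = 0.47437
  −(0.14)·log₂(0.14) = 0.39711
Sum: 0.52379 + 0.47437 + 0.39711 = 1.3953 bits.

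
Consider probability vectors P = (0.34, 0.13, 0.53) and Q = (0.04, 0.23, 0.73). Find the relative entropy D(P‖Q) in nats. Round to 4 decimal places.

0.4838 nats

D(P‖Q) = Σ p·ln(p/q).
  0.34·ln(0.34/0.04) = 0.72762
  0.13·ln(0.13/0.23) = -0.07417
  0.53·ln(0.53/0.73) = -0.16969
D(P‖Q) = 0.4838 nats.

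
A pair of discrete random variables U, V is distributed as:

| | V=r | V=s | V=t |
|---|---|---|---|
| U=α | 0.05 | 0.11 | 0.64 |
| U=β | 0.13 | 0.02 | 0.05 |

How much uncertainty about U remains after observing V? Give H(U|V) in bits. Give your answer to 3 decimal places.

0.493 bits

Chain rule: H(U|V) = H(U,V) − H(V).
Marginals: p(U) = (0.8000, 0.2000), p(V) = (0.1800, 0.1300, 0.6900).
H(U,V) = 1.6901 bits; H(V) = 1.1973 bits.
H(U|V) = 1.6901 − 1.1973 = 0.493 bits.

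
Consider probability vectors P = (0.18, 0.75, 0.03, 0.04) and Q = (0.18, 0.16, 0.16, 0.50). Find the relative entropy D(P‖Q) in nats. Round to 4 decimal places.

1.0074 nats

D(P‖Q) = Σ p·ln(p/q).
  0.18·ln(0.18/0.18) = 0.00000
  0.75·ln(0.75/0.16) = 1.15867
  0.03·ln(0.03/0.16) = -0.05022
  0.04·ln(0.04/0.50) = -0.10103
D(P‖Q) = 1.0074 nats.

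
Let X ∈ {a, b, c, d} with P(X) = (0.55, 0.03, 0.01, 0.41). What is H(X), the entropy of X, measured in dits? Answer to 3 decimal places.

0.367 dits

H(X) = −Σ p·log₁₀ p.
  −(0.55)·log₁₀(0.55) = 0.1428
  −(0.03)·log₁₀(0.03) = 0.0457
  −(0.01)·log₁₀(0.01) = 0.0200
  −(0.41)·log₁₀(0.41) = 0.1588
Sum: 0.1428 + 0.0457 + 0.0200 + 0.1588 = 0.367 dits.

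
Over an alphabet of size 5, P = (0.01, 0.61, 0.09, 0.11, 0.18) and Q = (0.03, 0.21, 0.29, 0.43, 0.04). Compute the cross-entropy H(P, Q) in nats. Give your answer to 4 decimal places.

H(P,Q) = −Σ p·ln q.
  −0.01·ln(0.03) = 0.03507
  −0.61·ln(0.21) = 0.95200
  −0.09·ln(0.29) = 0.11141
  −0.11·ln(0.43) = 0.09284
  −0.18·ln(0.04) = 0.57940
H(P,Q) = 1.7707 nats.

1.7707 nats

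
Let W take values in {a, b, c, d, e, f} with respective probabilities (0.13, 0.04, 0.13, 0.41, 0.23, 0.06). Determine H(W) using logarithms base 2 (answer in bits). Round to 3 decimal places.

2.210 bits

H(W) = −Σ p·log₂ p.
  −(0.13)·log₂(0.13) = 0.3826
  −(0.04)·log₂(0.04) = 0.1858
  −(0.13)·log₂(0.13) = 0.3826
  −(0.41)·log₂(0.41) = 0.5274
  −(0.23)·log₂(0.23) = 0.4877
  −(0.06)·log₂(0.06) = 0.2435
Sum: 0.3826 + 0.1858 + 0.3826 + 0.5274 + 0.4877 + 0.2435 = 2.210 bits.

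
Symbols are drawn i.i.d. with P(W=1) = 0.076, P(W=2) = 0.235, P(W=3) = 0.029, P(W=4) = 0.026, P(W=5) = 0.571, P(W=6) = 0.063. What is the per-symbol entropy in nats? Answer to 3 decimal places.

H(W) = −Σ p·ln p.
  −(0.076)·ln(0.076) = 0.1959
  −(0.235)·ln(0.235) = 0.3403
  −(0.029)·ln(0.029) = 0.1027
  −(0.026)·ln(0.026) = 0.0949
  −(0.571)·ln(0.571) = 0.3200
  −(0.063)·ln(0.063) = 0.1742
Sum: 0.1959 + 0.3403 + 0.1027 + 0.0949 + 0.3200 + 0.1742 = 1.228 nats.

1.228 nats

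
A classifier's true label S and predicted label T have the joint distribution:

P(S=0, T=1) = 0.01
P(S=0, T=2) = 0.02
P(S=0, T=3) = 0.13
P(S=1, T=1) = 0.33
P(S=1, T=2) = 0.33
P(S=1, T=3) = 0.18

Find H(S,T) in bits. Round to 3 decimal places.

H(S,T) = −Σ p(x,y)·log₂ p(x,y) over all 6 cells.
  cell (0,1): −0.01·log₂0.01 = 0.0664
  cell (0,2): −0.02·log₂0.02 = 0.1129
  cell (0,3): −0.13·log₂0.13 = 0.3826
  cell (1,1): −0.33·log₂0.33 = 0.5278
  cell (1,2): −0.33·log₂0.33 = 0.5278
  cell (1,3): −0.18·log₂0.18 = 0.4453
Sum = 2.063 bits.

2.063 bits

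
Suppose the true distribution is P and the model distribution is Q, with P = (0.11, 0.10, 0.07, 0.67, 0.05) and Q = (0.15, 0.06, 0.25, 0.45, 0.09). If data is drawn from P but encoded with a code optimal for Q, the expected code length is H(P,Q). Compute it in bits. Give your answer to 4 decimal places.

H(P,Q) = −Σ p·log₂ q.
  −0.11·log₂(0.15) = 0.30107
  −0.10·log₂(0.06) = 0.40589
  −0.07·log₂(0.25) = 0.14000
  −0.67·log₂(0.45) = 0.77184
  −0.05·log₂(0.09) = 0.17370
H(P,Q) = 1.7925 bits.

1.7925 bits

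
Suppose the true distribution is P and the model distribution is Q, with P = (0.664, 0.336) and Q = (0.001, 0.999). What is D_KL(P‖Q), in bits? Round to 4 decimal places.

5.6968 bits

D(P‖Q) = Σ p·log₂(p/q).
  0.664·log₂(0.664/0.001) = 6.22503
  0.336·log₂(0.336/0.999) = -0.52820
D(P‖Q) = 5.6968 bits.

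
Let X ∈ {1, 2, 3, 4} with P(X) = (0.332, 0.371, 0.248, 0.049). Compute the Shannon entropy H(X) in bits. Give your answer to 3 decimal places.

H(X) = −Σ p·log₂ p.
  −(0.332)·log₂(0.332) = 0.5281
  −(0.371)·log₂(0.371) = 0.5307
  −(0.248)·log₂(0.248) = 0.4989
  −(0.049)·log₂(0.049) = 0.2132
Sum: 0.5281 + 0.5307 + 0.4989 + 0.2132 = 1.771 bits.

1.771 bits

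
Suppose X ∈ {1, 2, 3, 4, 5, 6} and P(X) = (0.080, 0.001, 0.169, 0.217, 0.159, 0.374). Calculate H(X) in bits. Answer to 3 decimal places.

2.166 bits

H(X) = −Σ p·log₂ p.
  −(0.080)·log₂(0.080) = 0.2915
  −(0.001)·log₂(0.001) = 0.0100
  −(0.169)·log₂(0.169) = 0.4335
  −(0.217)·log₂(0.217) = 0.4783
  −(0.159)·log₂(0.159) = 0.4218
  −(0.374)·log₂(0.374) = 0.5307
Sum: 0.2915 + 0.0100 + 0.4335 + 0.4783 + 0.4218 + 0.5307 = 2.166 bits.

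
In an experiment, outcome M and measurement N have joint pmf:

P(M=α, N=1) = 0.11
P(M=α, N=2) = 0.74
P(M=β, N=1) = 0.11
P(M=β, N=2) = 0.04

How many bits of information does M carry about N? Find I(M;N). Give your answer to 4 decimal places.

Marginals: p(M) = (0.8500, 0.1500), p(N) = (0.2200, 0.7800).
I(M;N) = Σ p(x,y)·log₂[p(x,y)/(p(x)p(y))].
  (α,1): 0.11·log₂(0.5882) = -0.08421
  (α,2): 0.74·log₂(1.1161) = 0.11730
  (β,1): 0.11·log₂(3.3333) = 0.19107
  (β,2): 0.04·log₂(0.3419) = -0.06194
Sum = 0.1622 bits.

0.1622 bits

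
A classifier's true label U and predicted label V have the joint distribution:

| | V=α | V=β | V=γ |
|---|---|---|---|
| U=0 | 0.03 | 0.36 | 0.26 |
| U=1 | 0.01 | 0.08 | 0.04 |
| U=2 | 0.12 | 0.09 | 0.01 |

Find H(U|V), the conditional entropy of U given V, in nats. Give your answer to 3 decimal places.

Marginals: p(U) = (0.6500, 0.1300, 0.2200), p(V) = (0.1600, 0.5300, 0.3100).
H(U|V) = Σ p(V) · H(U|V=·).
  V=α: p=0.1600, H(U|V=α) = 0.7029
  V=β: p=0.5300, H(U|V=β) = 0.8492
  V=γ: p=0.3100, H(U|V=γ) = 0.5225
Weighted sum = 0.725 nats.

0.725 nats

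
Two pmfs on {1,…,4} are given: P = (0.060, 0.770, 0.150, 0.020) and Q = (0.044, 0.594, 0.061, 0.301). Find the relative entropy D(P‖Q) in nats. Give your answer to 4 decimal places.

0.2992 nats

D(P‖Q) = Σ p·ln(p/q).
  0.060·ln(0.060/0.044) = 0.01861
  0.770·ln(0.770/0.594) = 0.19982
  0.150·ln(0.150/0.061) = 0.13496
  0.020·ln(0.020/0.301) = -0.05423
D(P‖Q) = 0.2992 nats.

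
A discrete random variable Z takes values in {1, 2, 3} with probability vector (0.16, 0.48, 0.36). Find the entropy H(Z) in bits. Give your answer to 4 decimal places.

1.4619 bits

H(Z) = −Σ p·log₂ p.
  −(0.16)·log₂(0.16) = 0.42302
  −(0.48)·log₂(0.48) = 0.50827
  −(0.36)·log₂(0.36) = 0.53062
Sum: 0.42302 + 0.50827 + 0.53062 = 1.4619 bits.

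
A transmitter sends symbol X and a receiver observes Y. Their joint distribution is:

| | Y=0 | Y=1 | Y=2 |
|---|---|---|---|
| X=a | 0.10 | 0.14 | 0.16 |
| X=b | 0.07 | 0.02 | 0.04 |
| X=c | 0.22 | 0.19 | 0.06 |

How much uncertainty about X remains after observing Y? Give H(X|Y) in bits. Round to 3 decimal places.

1.334 bits

Marginals: p(X) = (0.4000, 0.1300, 0.4700), p(Y) = (0.3900, 0.3500, 0.2600).
H(X|Y) = Σ p(Y) · H(X|Y=·).
  Y=0: p=0.3900, H(X|Y=0) = 1.4142
  Y=1: p=0.3500, H(X|Y=1) = 1.2432
  Y=2: p=0.2600, H(X|Y=2) = 1.3347
Weighted sum = 1.334 bits.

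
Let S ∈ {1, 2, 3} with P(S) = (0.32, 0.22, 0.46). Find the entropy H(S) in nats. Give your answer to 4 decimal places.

H(S) = −Σ p·ln p.
  −(0.32)·ln(0.32) = 0.36462
  −(0.22)·ln(0.22) = 0.33311
  −(0.46)·ln(0.46) = 0.35720
Sum: 0.36462 + 0.33311 + 0.35720 = 1.0549 nats.

1.0549 nats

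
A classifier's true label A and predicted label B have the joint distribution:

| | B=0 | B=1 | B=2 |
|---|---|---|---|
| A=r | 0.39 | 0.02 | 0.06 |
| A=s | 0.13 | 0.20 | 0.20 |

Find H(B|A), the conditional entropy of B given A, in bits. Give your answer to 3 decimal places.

1.200 bits

Marginals: p(A) = (0.4700, 0.5300), p(B) = (0.5200, 0.2200, 0.2600).
H(B|A) = Σ p(A) · H(B|A=·).
  A=r: p=0.4700, H(B|A=r) = 0.7963
  A=s: p=0.5300, H(B|A=s) = 1.5584
Weighted sum = 1.200 bits.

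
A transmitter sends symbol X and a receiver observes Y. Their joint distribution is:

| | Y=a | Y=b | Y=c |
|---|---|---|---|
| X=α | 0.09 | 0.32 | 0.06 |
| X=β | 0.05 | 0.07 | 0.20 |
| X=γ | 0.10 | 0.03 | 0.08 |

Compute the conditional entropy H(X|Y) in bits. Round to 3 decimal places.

Marginals: p(X) = (0.4700, 0.3200, 0.2100), p(Y) = (0.2400, 0.4200, 0.3400).
H(X|Y) = Σ p(Y) · H(X|Y=·).
  Y=a: p=0.2400, H(X|Y=a) = 1.5284
  Y=b: p=0.4200, H(X|Y=b) = 1.0017
  Y=c: p=0.3400, H(X|Y=c) = 1.3831
Weighted sum = 1.258 bits.

1.258 bits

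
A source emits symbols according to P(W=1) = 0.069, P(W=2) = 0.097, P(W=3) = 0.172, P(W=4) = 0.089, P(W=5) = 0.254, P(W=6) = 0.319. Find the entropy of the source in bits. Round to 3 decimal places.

2.368 bits

H(W) = −Σ p·log₂ p.
  −(0.069)·log₂(0.069) = 0.2662
  −(0.097)·log₂(0.097) = 0.3265
  −(0.172)·log₂(0.172) = 0.4368
  −(0.089)·log₂(0.089) = 0.3106
  −(0.254)·log₂(0.254) = 0.5022
  −(0.319)·log₂(0.319) = 0.5258
Sum: 0.2662 + 0.3265 + 0.4368 + 0.3106 + 0.5022 + 0.5258 = 2.368 bits.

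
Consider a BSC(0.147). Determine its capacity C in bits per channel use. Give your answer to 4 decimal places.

0.3977 bits

Binary symmetric channel: C = 1 − h₂(ε) where h₂ is the binary entropy function.
h₂(0.147) = −0.147·log₂0.147 − 0.853·log₂0.853 = 0.6023.
C = 1 − 0.6023 = 0.3977 bits per channel use.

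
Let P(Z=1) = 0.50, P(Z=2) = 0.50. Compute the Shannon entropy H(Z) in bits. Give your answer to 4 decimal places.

H(Z) = −Σ p·log₂ p.
  −(0.50)·log₂(0.50) = 0.50000
  −(0.50)·log₂(0.50) = 0.50000
Sum: 0.50000 + 0.50000 = 1.0000 bits.

1.0000 bits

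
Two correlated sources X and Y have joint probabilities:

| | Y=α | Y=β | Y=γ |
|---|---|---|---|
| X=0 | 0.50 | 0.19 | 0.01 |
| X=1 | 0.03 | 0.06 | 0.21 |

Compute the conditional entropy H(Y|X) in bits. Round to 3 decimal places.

Chain rule: H(Y|X) = H(X,Y) − H(X).
Marginals: p(X) = (0.7000, 0.3000), p(Y) = (0.5300, 0.2500, 0.2200).
H(X,Y) = 1.8898 bits; H(X) = 0.8813 bits.
H(Y|X) = 1.8898 − 0.8813 = 1.008 bits.

1.008 bits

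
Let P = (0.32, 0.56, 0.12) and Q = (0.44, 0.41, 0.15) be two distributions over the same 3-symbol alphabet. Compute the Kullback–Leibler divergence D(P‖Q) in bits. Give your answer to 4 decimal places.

D(P‖Q) = Σ p·log₂(p/q).
  0.32·log₂(0.32/0.44) = -0.14702
  0.56·log₂(0.56/0.41) = 0.25189
  0.12·log₂(0.12/0.15) = -0.03863
D(P‖Q) = 0.0662 bits.

0.0662 bits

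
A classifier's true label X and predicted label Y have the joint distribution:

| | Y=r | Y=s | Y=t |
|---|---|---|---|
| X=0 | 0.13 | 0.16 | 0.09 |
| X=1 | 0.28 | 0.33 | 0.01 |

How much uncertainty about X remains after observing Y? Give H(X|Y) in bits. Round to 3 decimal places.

Chain rule: H(X|Y) = H(X,Y) − H(Y).
Marginals: p(X) = (0.3800, 0.6200), p(Y) = (0.4100, 0.4900, 0.1000).
H(X,Y) = 2.2268 bits; H(Y) = 1.3639 bits.
H(X|Y) = 2.2268 − 1.3639 = 0.863 bits.

0.863 bits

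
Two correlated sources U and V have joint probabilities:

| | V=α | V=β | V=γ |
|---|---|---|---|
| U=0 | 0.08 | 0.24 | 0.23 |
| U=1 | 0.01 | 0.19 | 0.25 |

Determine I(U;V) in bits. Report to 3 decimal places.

Marginals: p(U) = (0.5500, 0.4500), p(V) = (0.0900, 0.4300, 0.4800).
I(U;V) = H(U) + H(V) − H(U,V).
H(U) = 0.9928, H(V) = 1.3445, H(U,V) = 2.2950.
I(U;V) = 0.9928 + 1.3445 − 2.2950 = 0.042 bits.

0.042 bits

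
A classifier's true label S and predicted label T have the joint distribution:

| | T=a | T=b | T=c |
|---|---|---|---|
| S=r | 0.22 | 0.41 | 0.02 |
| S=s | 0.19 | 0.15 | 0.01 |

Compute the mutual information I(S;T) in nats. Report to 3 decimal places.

Marginals: p(S) = (0.6500, 0.3500), p(T) = (0.4100, 0.5600, 0.0300).
I(S;T) = H(S) + H(T) − H(S,T).
H(S) = 0.6474, H(T) = 0.7955, H(S,T) = 1.4231.
I(S;T) = 0.6474 + 0.7955 − 1.4231 = 0.020 nats.

0.020 nats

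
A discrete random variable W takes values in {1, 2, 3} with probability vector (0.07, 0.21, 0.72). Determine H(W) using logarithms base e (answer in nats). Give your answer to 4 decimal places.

0.7504 nats

H(W) = −Σ p·ln p.
  −(0.07)·ln(0.07) = 0.18615
  −(0.21)·ln(0.21) = 0.32774
  −(0.72)·ln(0.72) = 0.23652
Sum: 0.18615 + 0.32774 + 0.23652 = 0.7504 nats.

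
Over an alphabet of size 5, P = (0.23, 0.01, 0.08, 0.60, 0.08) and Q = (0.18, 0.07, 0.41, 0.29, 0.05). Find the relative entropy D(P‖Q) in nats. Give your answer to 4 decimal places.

D(P‖Q) = Σ p·ln(p/q).
  0.23·ln(0.23/0.18) = 0.05638
  0.01·ln(0.01/0.07) = -0.01946
  0.08·ln(0.08/0.41) = -0.13073
  0.60·ln(0.60/0.29) = 0.43623
  0.08·ln(0.08/0.05) = 0.03760
D(P‖Q) = 0.3800 nats.

0.3800 nats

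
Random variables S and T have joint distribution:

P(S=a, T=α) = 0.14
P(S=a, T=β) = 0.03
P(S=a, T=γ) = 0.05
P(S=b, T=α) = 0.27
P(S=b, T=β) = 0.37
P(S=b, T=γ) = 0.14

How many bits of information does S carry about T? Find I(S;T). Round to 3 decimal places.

Marginals: p(S) = (0.2200, 0.7800), p(T) = (0.4100, 0.4000, 0.1900).
I(S;T) = Σ p(x,y)·log₂[p(x,y)/(p(x)p(y))].
  (a,α): 0.14·log₂(1.5521) = 0.0888
  (a,β): 0.03·log₂(0.3409) = -0.0466
  (a,γ): 0.05·log₂(1.1962) = 0.0129
  (b,α): 0.27·log₂(0.8443) = -0.0659
  (b,β): 0.37·log₂(1.1859) = 0.0910
  (b,γ): 0.14·log₂(0.9447) = -0.0115
Sum = 0.069 bits.

0.069 bits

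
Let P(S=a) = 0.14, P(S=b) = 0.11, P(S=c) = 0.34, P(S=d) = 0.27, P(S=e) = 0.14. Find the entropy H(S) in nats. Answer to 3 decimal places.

H(S) = −Σ p·ln p.
  −(0.14)·ln(0.14) = 0.2753
  −(0.11)·ln(0.11) = 0.2428
  −(0.34)·ln(0.34) = 0.3668
  −(0.27)·ln(0.27) = 0.3535
  −(0.14)·ln(0.14) = 0.2753
Sum: 0.2753 + 0.2428 + 0.3668 + 0.3535 + 0.2753 = 1.514 nats.

1.514 nats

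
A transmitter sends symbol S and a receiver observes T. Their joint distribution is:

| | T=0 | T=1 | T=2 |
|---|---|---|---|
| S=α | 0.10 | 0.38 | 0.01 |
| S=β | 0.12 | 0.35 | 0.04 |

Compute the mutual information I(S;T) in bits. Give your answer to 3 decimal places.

Marginals: p(S) = (0.4900, 0.5100), p(T) = (0.2200, 0.7300, 0.0500).
I(S;T) = H(S) + H(T) − H(S,T).
H(S) = 0.9997, H(T) = 1.0281, H(S,T) = 2.0120.
I(S;T) = 0.9997 + 1.0281 − 2.0120 = 0.016 bits.

0.016 bits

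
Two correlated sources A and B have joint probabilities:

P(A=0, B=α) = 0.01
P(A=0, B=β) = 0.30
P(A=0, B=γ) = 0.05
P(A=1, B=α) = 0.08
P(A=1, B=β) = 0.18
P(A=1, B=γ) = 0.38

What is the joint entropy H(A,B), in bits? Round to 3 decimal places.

2.071 bits

H(A,B) = −Σ p(x,y)·log₂ p(x,y) over all 6 cells.
  cell (0,α): −0.01·log₂0.01 = 0.0664
  cell (0,β): −0.30·log₂0.30 = 0.5211
  cell (0,γ): −0.05·log₂0.05 = 0.2161
  cell (1,α): −0.08·log₂0.08 = 0.2915
  cell (1,β): −0.18·log₂0.18 = 0.4453
  cell (1,γ): −0.38·log₂0.38 = 0.5305
Sum = 2.071 bits.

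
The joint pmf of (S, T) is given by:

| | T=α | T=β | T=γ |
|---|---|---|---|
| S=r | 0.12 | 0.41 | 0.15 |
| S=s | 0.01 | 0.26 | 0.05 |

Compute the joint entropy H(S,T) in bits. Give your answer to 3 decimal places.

H(S,T) = −Σ p(x,y)·log₂ p(x,y) over all 6 cells.
  cell (r,α): −0.12·log₂0.12 = 0.3671
  cell (r,β): −0.41·log₂0.41 = 0.5274
  cell (r,γ): −0.15·log₂0.15 = 0.4105
  cell (s,α): −0.01·log₂0.01 = 0.0664
  cell (s,β): −0.26·log₂0.26 = 0.5053
  cell (s,γ): −0.05·log₂0.05 = 0.2161
Sum = 2.093 bits.

2.093 bits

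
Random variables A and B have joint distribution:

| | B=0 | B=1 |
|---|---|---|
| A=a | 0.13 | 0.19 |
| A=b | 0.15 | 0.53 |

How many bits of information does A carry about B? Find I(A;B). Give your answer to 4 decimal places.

Marginals: p(A) = (0.3200, 0.6800), p(B) = (0.2800, 0.7200).
I(A;B) = Σ p(x,y)·log₂[p(x,y)/(p(x)p(y))].
  (a,0): 0.13·log₂(1.4509) = 0.06980
  (a,1): 0.19·log₂(0.8247) = -0.05285
  (b,0): 0.15·log₂(0.7878) = -0.05161
  (b,1): 0.53·log₂(1.0825) = 0.06063
Sum = 0.0260 bits.

0.0260 bits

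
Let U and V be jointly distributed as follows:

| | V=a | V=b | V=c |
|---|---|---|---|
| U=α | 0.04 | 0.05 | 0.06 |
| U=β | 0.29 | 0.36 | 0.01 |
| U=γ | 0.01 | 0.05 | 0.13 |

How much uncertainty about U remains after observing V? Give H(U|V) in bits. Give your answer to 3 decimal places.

Chain rule: H(U|V) = H(U,V) − H(V).
Marginals: p(U) = (0.1500, 0.6600, 0.1900), p(V) = (0.3400, 0.4600, 0.2000).
H(U,V) = 2.4255 bits; H(V) = 1.5089 bits.
H(U|V) = 2.4255 − 1.5089 = 0.917 bits.

0.917 bits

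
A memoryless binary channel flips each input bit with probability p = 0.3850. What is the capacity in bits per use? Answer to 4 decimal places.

0.0385 bits

Binary symmetric channel: C = 1 − h₂(ε) where h₂ is the binary entropy function.
h₂(0.3850) = −0.3850·log₂0.3850 − 0.6150·log₂0.6150 = 0.9615.
C = 1 − 0.9615 = 0.0385 bits per channel use.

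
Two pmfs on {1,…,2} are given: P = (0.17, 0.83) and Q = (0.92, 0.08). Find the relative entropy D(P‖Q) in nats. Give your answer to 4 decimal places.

D(P‖Q) = Σ p·ln(p/q).
  0.17·ln(0.17/0.92) = -0.28706
  0.83·ln(0.83/0.08) = 1.94170
D(P‖Q) = 1.6546 nats.

1.6546 nats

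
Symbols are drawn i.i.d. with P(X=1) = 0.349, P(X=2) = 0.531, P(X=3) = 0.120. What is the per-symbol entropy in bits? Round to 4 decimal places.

1.3820 bits

H(X) = −Σ p·log₂ p.
  −(0.349)·log₂(0.349) = 0.53003
  −(0.531)·log₂(0.531) = 0.48492
  −(0.120)·log₂(0.120) = 0.36707
Sum: 0.53003 + 0.48492 + 0.36707 = 1.3820 bits.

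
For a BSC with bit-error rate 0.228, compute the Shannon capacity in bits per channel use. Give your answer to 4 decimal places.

0.2255 bits

Binary symmetric channel: C = 1 − h₂(ε) where h₂ is the binary entropy function.
h₂(0.228) = −0.228·log₂0.228 − 0.772·log₂0.772 = 0.7745.
C = 1 − 0.7745 = 0.2255 bits per channel use.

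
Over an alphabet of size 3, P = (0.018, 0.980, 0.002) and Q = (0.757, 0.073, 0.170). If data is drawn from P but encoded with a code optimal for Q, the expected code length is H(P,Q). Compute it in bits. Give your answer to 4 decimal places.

3.7128 bits

H(P,Q) = −Σ p·log₂ q.
  −0.018·log₂(0.757) = 0.00723
  −0.980·log₂(0.073) = 3.70044
  −0.002·log₂(0.170) = 0.00511
H(P,Q) = 3.7128 bits.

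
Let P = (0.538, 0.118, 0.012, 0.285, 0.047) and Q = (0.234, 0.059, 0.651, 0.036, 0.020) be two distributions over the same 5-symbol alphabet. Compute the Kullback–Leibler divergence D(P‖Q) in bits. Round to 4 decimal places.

1.6037 bits

D(P‖Q) = Σ p·log₂(p/q).
  0.538·log₂(0.538/0.234) = 0.64619
  0.118·log₂(0.118/0.059) = 0.11800
  0.012·log₂(0.012/0.651) = -0.06914
  0.285·log₂(0.285/0.036) = 0.85069
  0.047·log₂(0.047/0.020) = 0.05794
D(P‖Q) = 1.6037 bits.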